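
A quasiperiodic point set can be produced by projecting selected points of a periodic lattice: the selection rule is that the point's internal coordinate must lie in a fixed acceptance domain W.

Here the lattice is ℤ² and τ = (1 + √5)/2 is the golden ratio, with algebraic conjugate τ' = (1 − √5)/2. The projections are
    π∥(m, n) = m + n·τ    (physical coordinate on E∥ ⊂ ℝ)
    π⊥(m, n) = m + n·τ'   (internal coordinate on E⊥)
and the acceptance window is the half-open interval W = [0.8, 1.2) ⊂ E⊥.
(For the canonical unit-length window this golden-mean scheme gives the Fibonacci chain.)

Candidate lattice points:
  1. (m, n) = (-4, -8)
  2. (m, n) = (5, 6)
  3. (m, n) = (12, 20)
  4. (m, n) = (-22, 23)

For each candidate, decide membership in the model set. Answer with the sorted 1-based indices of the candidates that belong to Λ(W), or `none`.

τ' = (1−√5)/2 ≈ -0.618034.
#1 (-4,-8): internal coord -4 + (-8)·τ' = +0.944272; +0.944272 ∈ [0.8, 1.2) → IN Λ
#2 (5,6): internal coord 5 + (6)·τ' = +1.291796; +1.291796 ∉ [0.8, 1.2) → out
#3 (12,20): internal coord 12 + (20)·τ' = -0.360680; -0.360680 ∉ [0.8, 1.2) → out
#4 (-22,23): internal coord -22 + (23)·τ' = -36.214782; -36.214782 ∉ [0.8, 1.2) → out

1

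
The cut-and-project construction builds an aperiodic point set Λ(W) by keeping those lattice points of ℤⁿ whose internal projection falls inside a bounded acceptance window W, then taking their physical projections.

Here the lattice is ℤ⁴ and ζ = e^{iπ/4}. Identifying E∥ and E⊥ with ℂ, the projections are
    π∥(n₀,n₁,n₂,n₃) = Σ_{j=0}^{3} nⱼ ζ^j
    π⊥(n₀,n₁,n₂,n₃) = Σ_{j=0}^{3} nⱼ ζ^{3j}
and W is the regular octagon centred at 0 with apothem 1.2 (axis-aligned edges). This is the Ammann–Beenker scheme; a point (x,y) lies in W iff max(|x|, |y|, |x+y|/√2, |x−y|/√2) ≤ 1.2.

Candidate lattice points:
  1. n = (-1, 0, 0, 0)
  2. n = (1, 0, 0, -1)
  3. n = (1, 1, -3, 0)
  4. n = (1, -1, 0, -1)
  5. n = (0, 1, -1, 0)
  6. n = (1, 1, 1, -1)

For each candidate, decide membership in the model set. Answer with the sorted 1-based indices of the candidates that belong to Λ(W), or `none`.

With ζ = e^{iπ/4} the internal vectors are ζ^0,ζ^3,ζ^6,ζ^9.
#1 (-1, 0, 0, 0): internal (-1.000000, 0.000000); octagon support 1.000000 vs apothem 1.2 → ∈ W
#2 (1, 0, 0, -1): internal (0.292893, -0.707107); octagon support 0.707107 vs apothem 1.2 → ∈ W
#3 (1, 1, -3, 0): internal (0.292893, 3.707107); octagon support 3.707107 vs apothem 1.2 → ∉ W
#4 (1, -1, 0, -1): internal (1.000000, -1.414214); octagon support 1.707107 vs apothem 1.2 → ∉ W
#5 (0, 1, -1, 0): internal (-0.707107, 1.707107); octagon support 1.707107 vs apothem 1.2 → ∉ W
#6 (1, 1, 1, -1): internal (-0.414214, -1.000000); octagon support 1.000000 vs apothem 1.2 → ∈ W

1, 2, 6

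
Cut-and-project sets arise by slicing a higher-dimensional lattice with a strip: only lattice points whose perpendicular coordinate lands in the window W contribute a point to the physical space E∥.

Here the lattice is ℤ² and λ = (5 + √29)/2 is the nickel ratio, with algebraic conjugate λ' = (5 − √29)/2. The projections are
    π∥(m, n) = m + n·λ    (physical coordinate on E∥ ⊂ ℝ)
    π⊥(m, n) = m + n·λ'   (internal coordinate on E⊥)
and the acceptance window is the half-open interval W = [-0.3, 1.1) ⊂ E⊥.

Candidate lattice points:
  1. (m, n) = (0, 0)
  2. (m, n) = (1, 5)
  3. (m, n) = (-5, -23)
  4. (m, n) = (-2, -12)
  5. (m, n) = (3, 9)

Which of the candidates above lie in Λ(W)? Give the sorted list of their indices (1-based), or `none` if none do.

Numerically λ ≈ 5.1926 and λ' = −1/λ ≈ -0.1926.
#1 (0,0): internal coord 0 + (0)·λ' = +0.0000; +0.0000 ∈ [-0.3, 1.1) → IN Λ
#2 (1,5): internal coord 1 + (5)·λ' = +0.0371; +0.0371 ∈ [-0.3, 1.1) → IN Λ
#3 (-5,-23): internal coord -5 + (-23)·λ' = -0.5706; -0.5706 ∉ [-0.3, 1.1) → out
#4 (-2,-12): internal coord -2 + (-12)·λ' = +0.3110; +0.3110 ∈ [-0.3, 1.1) → IN Λ
#5 (3,9): internal coord 3 + (9)·λ' = +1.2668; +1.2668 ∉ [-0.3, 1.1) → out

1, 2, 4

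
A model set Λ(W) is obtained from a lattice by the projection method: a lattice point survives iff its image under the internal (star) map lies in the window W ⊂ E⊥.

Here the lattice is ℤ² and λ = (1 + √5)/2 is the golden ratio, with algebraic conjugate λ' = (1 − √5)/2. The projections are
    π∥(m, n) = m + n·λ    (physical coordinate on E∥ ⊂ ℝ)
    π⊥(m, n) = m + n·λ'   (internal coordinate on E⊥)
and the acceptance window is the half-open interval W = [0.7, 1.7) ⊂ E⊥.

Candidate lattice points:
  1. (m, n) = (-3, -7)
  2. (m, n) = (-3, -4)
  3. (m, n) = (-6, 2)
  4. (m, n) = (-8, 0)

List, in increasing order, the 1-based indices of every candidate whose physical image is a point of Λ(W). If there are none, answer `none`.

Compute λ' = (1−√5)/2 = -0.6180, so π⊥(m,n) = m -0.6180·n.
[1] lift (-3,-7): star map gives 1.3262; window check 0.7 ≤ 1.3262 < 1.7 is true → IN Λ
[2] lift (-3,-4): star map gives -0.5279; window check 0.7 ≤ -0.5279 < 1.7 is false → out
[3] lift (-6,2): star map gives -7.2361; window check 0.7 ≤ -7.2361 < 1.7 is false → out
[4] lift (-8,0): star map gives -8.0000; window check 0.7 ≤ -8.0000 < 1.7 is false → out

1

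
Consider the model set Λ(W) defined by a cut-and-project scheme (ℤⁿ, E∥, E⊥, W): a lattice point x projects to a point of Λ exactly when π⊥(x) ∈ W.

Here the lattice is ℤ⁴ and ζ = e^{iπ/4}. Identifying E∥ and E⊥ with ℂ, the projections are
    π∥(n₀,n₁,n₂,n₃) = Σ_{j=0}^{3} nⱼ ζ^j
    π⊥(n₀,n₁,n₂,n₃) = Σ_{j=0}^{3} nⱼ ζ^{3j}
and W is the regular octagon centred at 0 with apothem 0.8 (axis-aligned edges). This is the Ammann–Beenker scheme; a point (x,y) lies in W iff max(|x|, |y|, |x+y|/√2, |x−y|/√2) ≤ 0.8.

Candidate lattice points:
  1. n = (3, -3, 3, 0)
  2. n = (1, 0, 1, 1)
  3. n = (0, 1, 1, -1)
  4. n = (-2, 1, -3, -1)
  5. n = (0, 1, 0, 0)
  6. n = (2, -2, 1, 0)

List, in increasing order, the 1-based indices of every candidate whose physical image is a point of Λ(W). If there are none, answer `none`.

none

With ζ = e^{iπ/4} the internal vectors are ζ^0,ζ^3,ζ^6,ζ^9.
#1 (3, -3, 3, 0): internal (5.121320, -5.121320); octagon support 7.242641 vs apothem 0.8 → ∉ W
#2 (1, 0, 1, 1): internal (1.707107, -0.292893); octagon support 1.707107 vs apothem 0.8 → ∉ W
#3 (0, 1, 1, -1): internal (-1.414214, -1.000000); octagon support 1.707107 vs apothem 0.8 → ∉ W
#4 (-2, 1, -3, -1): internal (-3.414214, 3.000000); octagon support 4.535534 vs apothem 0.8 → ∉ W
#5 (0, 1, 0, 0): internal (-0.707107, 0.707107); octagon support 1.000000 vs apothem 0.8 → ∉ W
#6 (2, -2, 1, 0): internal (3.414214, -2.414214); octagon support 4.121320 vs apothem 0.8 → ∉ W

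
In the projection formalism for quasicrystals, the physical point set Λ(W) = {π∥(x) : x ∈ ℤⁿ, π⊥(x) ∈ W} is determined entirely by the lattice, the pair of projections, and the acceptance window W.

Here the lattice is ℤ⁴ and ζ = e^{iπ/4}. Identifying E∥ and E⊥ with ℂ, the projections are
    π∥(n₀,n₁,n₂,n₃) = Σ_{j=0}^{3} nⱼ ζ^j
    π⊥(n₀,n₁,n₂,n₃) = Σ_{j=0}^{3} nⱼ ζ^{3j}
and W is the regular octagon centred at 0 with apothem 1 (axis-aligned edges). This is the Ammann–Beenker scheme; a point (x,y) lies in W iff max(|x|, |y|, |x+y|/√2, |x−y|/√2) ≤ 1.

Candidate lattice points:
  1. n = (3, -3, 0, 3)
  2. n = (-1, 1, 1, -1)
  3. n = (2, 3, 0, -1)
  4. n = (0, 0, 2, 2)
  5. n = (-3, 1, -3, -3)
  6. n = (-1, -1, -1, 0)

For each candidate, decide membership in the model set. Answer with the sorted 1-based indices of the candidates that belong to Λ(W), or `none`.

With ζ = e^{iπ/4} the internal vectors are ζ^0,ζ^3,ζ^6,ζ^9.
#1 (3, -3, 0, 3): internal (7.2426, 0.0000); octagon support 7.2426 vs apothem 1 → ∉ W
#2 (-1, 1, 1, -1): internal (-2.4142, -1.0000); octagon support 2.4142 vs apothem 1 → ∉ W
#3 (2, 3, 0, -1): internal (-0.8284, 1.4142); octagon support 1.5858 vs apothem 1 → ∉ W
#4 (0, 0, 2, 2): internal (1.4142, -0.5858); octagon support 1.4142 vs apothem 1 → ∉ W
#5 (-3, 1, -3, -3): internal (-5.8284, 1.5858); octagon support 5.8284 vs apothem 1 → ∉ W
#6 (-1, -1, -1, 0): internal (-0.2929, 0.2929); octagon support 0.4142 vs apothem 1 → ∈ W

6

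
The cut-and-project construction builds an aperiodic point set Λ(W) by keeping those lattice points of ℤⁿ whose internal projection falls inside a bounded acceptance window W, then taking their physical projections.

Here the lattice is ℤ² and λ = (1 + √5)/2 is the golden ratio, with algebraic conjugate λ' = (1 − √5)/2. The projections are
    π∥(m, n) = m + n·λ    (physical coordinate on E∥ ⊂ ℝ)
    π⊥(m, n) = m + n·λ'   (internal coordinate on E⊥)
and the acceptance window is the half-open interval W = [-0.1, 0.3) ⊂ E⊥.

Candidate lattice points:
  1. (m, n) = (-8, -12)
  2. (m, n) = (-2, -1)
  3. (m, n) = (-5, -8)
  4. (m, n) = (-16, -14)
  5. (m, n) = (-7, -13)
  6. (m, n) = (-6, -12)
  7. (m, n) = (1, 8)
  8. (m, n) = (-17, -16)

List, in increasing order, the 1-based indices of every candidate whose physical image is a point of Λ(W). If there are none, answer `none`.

3

Compute λ' = (1−√5)/2 = -0.6180, so π⊥(m,n) = m -0.6180·n.
#1 (-8,-12): internal coord -8 + (-12)·λ' = -0.5836; -0.5836 ∉ [-0.1, 0.3) → out
#2 (-2,-1): internal coord -2 + (-1)·λ' = -1.3820; -1.3820 ∉ [-0.1, 0.3) → out
#3 (-5,-8): internal coord -5 + (-8)·λ' = -0.0557; -0.0557 ∈ [-0.1, 0.3) → IN Λ
#4 (-16,-14): internal coord -16 + (-14)·λ' = -7.3475; -7.3475 ∉ [-0.1, 0.3) → out
#5 (-7,-13): internal coord -7 + (-13)·λ' = +1.0344; +1.0344 ∉ [-0.1, 0.3) → out
#6 (-6,-12): internal coord -6 + (-12)·λ' = +1.4164; +1.4164 ∉ [-0.1, 0.3) → out
#7 (1,8): internal coord 1 + (8)·λ' = -3.9443; -3.9443 ∉ [-0.1, 0.3) → out
#8 (-17,-16): internal coord -17 + (-16)·λ' = -7.1115; -7.1115 ∉ [-0.1, 0.3) → out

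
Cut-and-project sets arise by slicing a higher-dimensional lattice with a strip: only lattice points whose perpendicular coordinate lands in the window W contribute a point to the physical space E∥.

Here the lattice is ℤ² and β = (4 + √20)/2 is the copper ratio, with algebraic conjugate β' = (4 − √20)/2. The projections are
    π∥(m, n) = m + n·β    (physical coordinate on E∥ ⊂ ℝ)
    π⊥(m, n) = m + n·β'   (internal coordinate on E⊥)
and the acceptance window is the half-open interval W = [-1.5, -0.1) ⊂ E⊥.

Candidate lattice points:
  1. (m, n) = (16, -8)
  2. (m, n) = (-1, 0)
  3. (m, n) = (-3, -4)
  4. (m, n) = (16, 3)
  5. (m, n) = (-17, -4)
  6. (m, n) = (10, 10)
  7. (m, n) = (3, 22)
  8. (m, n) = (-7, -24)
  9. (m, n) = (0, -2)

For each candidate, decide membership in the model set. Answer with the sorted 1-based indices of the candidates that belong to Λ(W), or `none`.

Compute β' = (4−√20)/2 = -0.23607, so π⊥(m,n) = m -0.23607·n.
candidate 1: (m,n)=(16,-8) → π∥ = 16-8·β ≈ -17.88854, π⊥ = 16-8·β' ≈ 17.88854 ∉ [-1.5, -0.1) ⇒ out
candidate 2: (m,n)=(-1,0) → π∥ = -1+0·β ≈ -1.00000, π⊥ = -1+0·β' ≈ -1.00000 ∈ [-1.5, -0.1) ⇒ IN Λ
candidate 3: (m,n)=(-3,-4) → π∥ = -3-4·β ≈ -19.94427, π⊥ = -3-4·β' ≈ -2.05573 ∉ [-1.5, -0.1) ⇒ out
candidate 4: (m,n)=(16,3) → π∥ = 16+3·β ≈ 28.70820, π⊥ = 16+3·β' ≈ 15.29180 ∉ [-1.5, -0.1) ⇒ out
candidate 5: (m,n)=(-17,-4) → π∥ = -17-4·β ≈ -33.94427, π⊥ = -17-4·β' ≈ -16.05573 ∉ [-1.5, -0.1) ⇒ out
candidate 6: (m,n)=(10,10) → π∥ = 10+10·β ≈ 52.36068, π⊥ = 10+10·β' ≈ 7.63932 ∉ [-1.5, -0.1) ⇒ out
candidate 7: (m,n)=(3,22) → π∥ = 3+22·β ≈ 96.19350, π⊥ = 3+22·β' ≈ -2.19350 ∉ [-1.5, -0.1) ⇒ out
candidate 8: (m,n)=(-7,-24) → π∥ = -7-24·β ≈ -108.66563, π⊥ = -7-24·β' ≈ -1.33437 ∈ [-1.5, -0.1) ⇒ IN Λ
candidate 9: (m,n)=(0,-2) → π∥ = 0-2·β ≈ -8.47214, π⊥ = 0-2·β' ≈ 0.47214 ∉ [-1.5, -0.1) ⇒ out

2, 8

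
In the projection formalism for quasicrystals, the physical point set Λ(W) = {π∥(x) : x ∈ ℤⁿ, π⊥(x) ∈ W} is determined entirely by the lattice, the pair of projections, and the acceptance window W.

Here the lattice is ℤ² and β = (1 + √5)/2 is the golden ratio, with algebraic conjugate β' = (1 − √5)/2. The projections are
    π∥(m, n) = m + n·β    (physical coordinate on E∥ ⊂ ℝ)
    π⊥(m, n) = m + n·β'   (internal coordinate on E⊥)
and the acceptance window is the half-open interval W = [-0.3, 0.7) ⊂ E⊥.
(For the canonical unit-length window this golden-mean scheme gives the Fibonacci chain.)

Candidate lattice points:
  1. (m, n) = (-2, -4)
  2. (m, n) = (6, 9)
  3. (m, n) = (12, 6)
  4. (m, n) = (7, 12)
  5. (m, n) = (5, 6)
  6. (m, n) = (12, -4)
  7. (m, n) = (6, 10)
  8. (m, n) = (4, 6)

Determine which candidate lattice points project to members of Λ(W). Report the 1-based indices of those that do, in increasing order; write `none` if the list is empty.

Numerically β ≈ 1.61803 and β' = −1/β ≈ -0.61803.
[1] lift (-2,-4): star map gives 0.47214; window check -0.3 ≤ 0.47214 < 0.7 is true → IN Λ
[2] lift (6,9): star map gives 0.43769; window check -0.3 ≤ 0.43769 < 0.7 is true → IN Λ
[3] lift (12,6): star map gives 8.29180; window check -0.3 ≤ 8.29180 < 0.7 is false → out
[4] lift (7,12): star map gives -0.41641; window check -0.3 ≤ -0.41641 < 0.7 is false → out
[5] lift (5,6): star map gives 1.29180; window check -0.3 ≤ 1.29180 < 0.7 is false → out
[6] lift (12,-4): star map gives 14.47214; window check -0.3 ≤ 14.47214 < 0.7 is false → out
[7] lift (6,10): star map gives -0.18034; window check -0.3 ≤ -0.18034 < 0.7 is true → IN Λ
[8] lift (4,6): star map gives 0.29180; window check -0.3 ≤ 0.29180 < 0.7 is true → IN Λ

1, 2, 7, 8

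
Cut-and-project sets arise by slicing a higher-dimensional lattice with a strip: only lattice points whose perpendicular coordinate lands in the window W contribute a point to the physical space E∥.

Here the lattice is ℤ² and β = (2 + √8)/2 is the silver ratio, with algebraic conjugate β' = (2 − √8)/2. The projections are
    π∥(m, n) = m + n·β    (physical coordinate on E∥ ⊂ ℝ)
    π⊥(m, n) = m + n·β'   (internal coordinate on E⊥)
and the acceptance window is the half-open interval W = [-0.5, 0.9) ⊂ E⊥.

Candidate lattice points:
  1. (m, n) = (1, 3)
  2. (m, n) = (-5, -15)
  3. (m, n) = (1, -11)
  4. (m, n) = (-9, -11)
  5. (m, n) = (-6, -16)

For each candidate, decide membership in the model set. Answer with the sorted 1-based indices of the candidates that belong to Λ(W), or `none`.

Compute β' = (2−√8)/2 = -0.4142, so π⊥(m,n) = m -0.4142·n.
candidate 1: (m,n)=(1,3) → π∥ = 1+3·β ≈ 8.2426, π⊥ = 1+3·β' ≈ -0.2426 ∈ [-0.5, 0.9) ⇒ IN Λ
candidate 2: (m,n)=(-5,-15) → π∥ = -5-15·β ≈ -41.2132, π⊥ = -5-15·β' ≈ 1.2132 ∉ [-0.5, 0.9) ⇒ out
candidate 3: (m,n)=(1,-11) → π∥ = 1-11·β ≈ -25.5563, π⊥ = 1-11·β' ≈ 5.5563 ∉ [-0.5, 0.9) ⇒ out
candidate 4: (m,n)=(-9,-11) → π∥ = -9-11·β ≈ -35.5563, π⊥ = -9-11·β' ≈ -4.4437 ∉ [-0.5, 0.9) ⇒ out
candidate 5: (m,n)=(-6,-16) → π∥ = -6-16·β ≈ -44.6274, π⊥ = -6-16·β' ≈ 0.6274 ∈ [-0.5, 0.9) ⇒ IN Λ

1, 5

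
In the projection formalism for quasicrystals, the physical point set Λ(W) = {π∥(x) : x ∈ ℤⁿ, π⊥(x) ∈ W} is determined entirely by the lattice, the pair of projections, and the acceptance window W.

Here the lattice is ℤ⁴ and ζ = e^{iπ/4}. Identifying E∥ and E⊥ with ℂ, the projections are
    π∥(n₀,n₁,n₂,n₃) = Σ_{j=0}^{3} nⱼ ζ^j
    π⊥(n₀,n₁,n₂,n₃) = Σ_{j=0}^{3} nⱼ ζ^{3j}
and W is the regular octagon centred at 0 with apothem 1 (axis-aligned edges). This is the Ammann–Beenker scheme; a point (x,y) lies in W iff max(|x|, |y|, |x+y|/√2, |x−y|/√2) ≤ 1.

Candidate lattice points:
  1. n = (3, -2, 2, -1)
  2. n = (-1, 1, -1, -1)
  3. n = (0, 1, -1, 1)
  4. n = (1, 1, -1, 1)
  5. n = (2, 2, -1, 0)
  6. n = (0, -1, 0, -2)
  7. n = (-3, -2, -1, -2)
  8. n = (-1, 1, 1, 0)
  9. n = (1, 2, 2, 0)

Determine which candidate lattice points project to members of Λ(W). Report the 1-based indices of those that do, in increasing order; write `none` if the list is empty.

Internal map: ζ^{3j} for j=0..3 gives (1,0), (−√2/2,√2/2), (0,−1), (√2/2,√2/2).
#1 (3, -2, 2, -1): internal (3.707107, -4.121320); octagon support 5.535534 vs apothem 1 → ∉ W
#2 (-1, 1, -1, -1): internal (-2.414214, 1.000000); octagon support 2.414214 vs apothem 1 → ∉ W
#3 (0, 1, -1, 1): internal (0.000000, 2.414214); octagon support 2.414214 vs apothem 1 → ∉ W
#4 (1, 1, -1, 1): internal (1.000000, 2.414214); octagon support 2.414214 vs apothem 1 → ∉ W
#5 (2, 2, -1, 0): internal (0.585786, 2.414214); octagon support 2.414214 vs apothem 1 → ∉ W
#6 (0, -1, 0, -2): internal (-0.707107, -2.121320); octagon support 2.121320 vs apothem 1 → ∉ W
#7 (-3, -2, -1, -2): internal (-3.000000, -1.828427); octagon support 3.414214 vs apothem 1 → ∉ W
#8 (-1, 1, 1, 0): internal (-1.707107, -0.292893); octagon support 1.707107 vs apothem 1 → ∉ W
#9 (1, 2, 2, 0): internal (-0.414214, -0.585786); octagon support 0.707107 vs apothem 1 → ∈ W

9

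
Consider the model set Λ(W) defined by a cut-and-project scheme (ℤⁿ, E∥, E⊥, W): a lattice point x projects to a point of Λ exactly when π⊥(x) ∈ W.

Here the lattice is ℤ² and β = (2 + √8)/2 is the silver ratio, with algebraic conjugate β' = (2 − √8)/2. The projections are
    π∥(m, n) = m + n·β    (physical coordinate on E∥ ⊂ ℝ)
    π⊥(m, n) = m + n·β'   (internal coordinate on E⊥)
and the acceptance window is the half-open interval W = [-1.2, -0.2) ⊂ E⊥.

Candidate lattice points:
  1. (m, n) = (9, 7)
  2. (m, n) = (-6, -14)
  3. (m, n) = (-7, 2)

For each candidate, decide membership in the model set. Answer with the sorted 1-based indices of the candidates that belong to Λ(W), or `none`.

2

β' = (2−√8)/2 ≈ -0.4142.
#1 (9,7): internal coord 9 + (7)·β' = +6.1005; +6.1005 ∉ [-1.2, -0.2) → out
#2 (-6,-14): internal coord -6 + (-14)·β' = -0.2010; -0.2010 ∈ [-1.2, -0.2) → IN Λ
#3 (-7,2): internal coord -7 + (2)·β' = -7.8284; -7.8284 ∉ [-1.2, -0.2) → out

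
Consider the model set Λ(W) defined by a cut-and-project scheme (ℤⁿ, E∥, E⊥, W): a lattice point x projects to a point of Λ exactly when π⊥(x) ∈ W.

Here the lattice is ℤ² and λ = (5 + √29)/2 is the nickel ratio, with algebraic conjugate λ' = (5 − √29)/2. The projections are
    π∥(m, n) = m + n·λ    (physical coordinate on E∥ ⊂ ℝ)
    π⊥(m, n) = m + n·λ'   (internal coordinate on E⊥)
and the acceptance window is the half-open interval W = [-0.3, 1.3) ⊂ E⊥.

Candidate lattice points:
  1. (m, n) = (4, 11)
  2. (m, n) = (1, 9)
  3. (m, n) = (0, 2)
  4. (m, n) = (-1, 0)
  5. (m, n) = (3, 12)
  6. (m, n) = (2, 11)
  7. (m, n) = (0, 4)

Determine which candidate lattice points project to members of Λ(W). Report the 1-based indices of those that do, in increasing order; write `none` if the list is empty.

λ' = (5−√29)/2 ≈ -0.192582.
#1 (4,11): internal coord 4 + (11)·λ' = +1.881594; +1.881594 ∉ [-0.3, 1.3) → out
#2 (1,9): internal coord 1 + (9)·λ' = -0.733242; -0.733242 ∉ [-0.3, 1.3) → out
#3 (0,2): internal coord 0 + (2)·λ' = -0.385165; -0.385165 ∉ [-0.3, 1.3) → out
#4 (-1,0): internal coord -1 + (0)·λ' = -1.000000; -1.000000 ∉ [-0.3, 1.3) → out
#5 (3,12): internal coord 3 + (12)·λ' = +0.689011; +0.689011 ∈ [-0.3, 1.3) → IN Λ
#6 (2,11): internal coord 2 + (11)·λ' = -0.118406; -0.118406 ∈ [-0.3, 1.3) → IN Λ
#7 (0,4): internal coord 0 + (4)·λ' = -0.770330; -0.770330 ∉ [-0.3, 1.3) → out

5, 6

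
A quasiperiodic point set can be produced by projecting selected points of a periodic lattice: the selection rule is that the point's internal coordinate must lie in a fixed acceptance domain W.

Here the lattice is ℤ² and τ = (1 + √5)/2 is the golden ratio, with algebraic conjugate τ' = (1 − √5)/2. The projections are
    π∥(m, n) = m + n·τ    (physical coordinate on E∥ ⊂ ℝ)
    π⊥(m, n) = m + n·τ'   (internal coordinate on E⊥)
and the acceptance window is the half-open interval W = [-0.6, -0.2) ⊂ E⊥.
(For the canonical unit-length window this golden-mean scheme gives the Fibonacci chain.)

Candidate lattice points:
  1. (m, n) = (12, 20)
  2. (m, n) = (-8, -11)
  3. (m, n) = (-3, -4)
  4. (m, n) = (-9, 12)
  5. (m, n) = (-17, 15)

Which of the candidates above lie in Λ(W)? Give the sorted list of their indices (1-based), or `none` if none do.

Numerically τ ≈ 1.61803 and τ' = −1/τ ≈ -0.61803.
[1] lift (12,20): star map gives -0.36068; window check -0.6 ≤ -0.36068 < -0.2 is true → IN Λ
[2] lift (-8,-11): star map gives -1.20163; window check -0.6 ≤ -1.20163 < -0.2 is false → out
[3] lift (-3,-4): star map gives -0.52786; window check -0.6 ≤ -0.52786 < -0.2 is true → IN Λ
[4] lift (-9,12): star map gives -16.41641; window check -0.6 ≤ -16.41641 < -0.2 is false → out
[5] lift (-17,15): star map gives -26.27051; window check -0.6 ≤ -26.27051 < -0.2 is false → out

1, 3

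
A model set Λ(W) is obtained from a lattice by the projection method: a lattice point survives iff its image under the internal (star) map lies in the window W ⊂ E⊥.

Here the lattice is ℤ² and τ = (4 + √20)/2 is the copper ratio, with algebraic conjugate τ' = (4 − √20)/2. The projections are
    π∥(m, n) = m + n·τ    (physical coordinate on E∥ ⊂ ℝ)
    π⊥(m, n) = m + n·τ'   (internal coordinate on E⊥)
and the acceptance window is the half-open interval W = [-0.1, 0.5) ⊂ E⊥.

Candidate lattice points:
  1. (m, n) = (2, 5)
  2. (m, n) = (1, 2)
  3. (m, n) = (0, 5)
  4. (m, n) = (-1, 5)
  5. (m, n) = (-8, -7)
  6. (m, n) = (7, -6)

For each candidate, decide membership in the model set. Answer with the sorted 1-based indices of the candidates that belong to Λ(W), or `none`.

none

Compute τ' = (4−√20)/2 = -0.23607, so π⊥(m,n) = m -0.23607·n.
[1] lift (2,5): star map gives 0.81966; window check -0.1 ≤ 0.81966 < 0.5 is false → out
[2] lift (1,2): star map gives 0.52786; window check -0.1 ≤ 0.52786 < 0.5 is false → out
[3] lift (0,5): star map gives -1.18034; window check -0.1 ≤ -1.18034 < 0.5 is false → out
[4] lift (-1,5): star map gives -2.18034; window check -0.1 ≤ -2.18034 < 0.5 is false → out
[5] lift (-8,-7): star map gives -6.34752; window check -0.1 ≤ -6.34752 < 0.5 is false → out
[6] lift (7,-6): star map gives 8.41641; window check -0.1 ≤ 8.41641 < 0.5 is false → out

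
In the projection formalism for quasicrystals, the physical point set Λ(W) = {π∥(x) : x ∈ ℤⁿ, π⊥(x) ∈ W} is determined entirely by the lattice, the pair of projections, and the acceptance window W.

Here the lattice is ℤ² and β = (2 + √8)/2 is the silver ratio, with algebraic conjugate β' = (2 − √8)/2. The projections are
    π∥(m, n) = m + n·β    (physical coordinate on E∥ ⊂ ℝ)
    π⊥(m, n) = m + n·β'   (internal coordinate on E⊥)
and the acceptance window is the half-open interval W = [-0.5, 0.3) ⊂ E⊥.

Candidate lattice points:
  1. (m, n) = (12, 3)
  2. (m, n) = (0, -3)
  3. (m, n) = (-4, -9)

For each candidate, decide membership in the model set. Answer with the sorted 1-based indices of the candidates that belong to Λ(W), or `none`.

Numerically β ≈ 2.414214 and β' = −1/β ≈ -0.414214.
[1] lift (12,3): star map gives 10.757359; window check -0.5 ≤ 10.757359 < 0.3 is false → out
[2] lift (0,-3): star map gives 1.242641; window check -0.5 ≤ 1.242641 < 0.3 is false → out
[3] lift (-4,-9): star map gives -0.272078; window check -0.5 ≤ -0.272078 < 0.3 is true → IN Λ

3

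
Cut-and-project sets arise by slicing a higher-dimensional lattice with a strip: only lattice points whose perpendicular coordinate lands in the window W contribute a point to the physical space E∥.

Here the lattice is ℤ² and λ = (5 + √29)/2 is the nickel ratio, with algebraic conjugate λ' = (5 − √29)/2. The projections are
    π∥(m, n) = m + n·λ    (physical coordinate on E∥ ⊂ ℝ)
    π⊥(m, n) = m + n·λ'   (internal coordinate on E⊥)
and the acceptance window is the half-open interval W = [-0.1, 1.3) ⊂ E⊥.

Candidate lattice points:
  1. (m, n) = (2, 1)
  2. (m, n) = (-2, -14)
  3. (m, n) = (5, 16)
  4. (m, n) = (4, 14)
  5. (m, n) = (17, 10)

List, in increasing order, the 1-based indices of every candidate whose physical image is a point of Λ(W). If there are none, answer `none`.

2

λ' = (5−√29)/2 ≈ -0.192582.
[1] lift (2,1): star map gives 1.807418; window check -0.1 ≤ 1.807418 < 1.3 is false → out
[2] lift (-2,-14): star map gives 0.696154; window check -0.1 ≤ 0.696154 < 1.3 is true → IN Λ
[3] lift (5,16): star map gives 1.918682; window check -0.1 ≤ 1.918682 < 1.3 is false → out
[4] lift (4,14): star map gives 1.303846; window check -0.1 ≤ 1.303846 < 1.3 is false → out
[5] lift (17,10): star map gives 15.074176; window check -0.1 ≤ 15.074176 < 1.3 is false → out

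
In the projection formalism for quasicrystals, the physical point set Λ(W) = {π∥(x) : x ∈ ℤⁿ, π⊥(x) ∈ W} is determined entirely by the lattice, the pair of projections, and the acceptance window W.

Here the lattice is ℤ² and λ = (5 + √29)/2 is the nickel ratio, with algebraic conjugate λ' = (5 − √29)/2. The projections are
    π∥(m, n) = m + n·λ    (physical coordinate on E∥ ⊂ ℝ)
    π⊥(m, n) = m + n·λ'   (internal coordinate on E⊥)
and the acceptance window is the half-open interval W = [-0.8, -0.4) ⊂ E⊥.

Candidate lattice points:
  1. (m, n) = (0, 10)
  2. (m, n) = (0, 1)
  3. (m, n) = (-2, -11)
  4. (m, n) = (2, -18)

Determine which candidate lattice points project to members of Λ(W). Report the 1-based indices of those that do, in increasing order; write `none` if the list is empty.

λ' = (5−√29)/2 ≈ -0.19258.
[1] lift (0,10): star map gives -1.92582; window check -0.8 ≤ -1.92582 < -0.4 is false → out
[2] lift (0,1): star map gives -0.19258; window check -0.8 ≤ -0.19258 < -0.4 is false → out
[3] lift (-2,-11): star map gives 0.11841; window check -0.8 ≤ 0.11841 < -0.4 is false → out
[4] lift (2,-18): star map gives 5.46648; window check -0.8 ≤ 5.46648 < -0.4 is false → out

none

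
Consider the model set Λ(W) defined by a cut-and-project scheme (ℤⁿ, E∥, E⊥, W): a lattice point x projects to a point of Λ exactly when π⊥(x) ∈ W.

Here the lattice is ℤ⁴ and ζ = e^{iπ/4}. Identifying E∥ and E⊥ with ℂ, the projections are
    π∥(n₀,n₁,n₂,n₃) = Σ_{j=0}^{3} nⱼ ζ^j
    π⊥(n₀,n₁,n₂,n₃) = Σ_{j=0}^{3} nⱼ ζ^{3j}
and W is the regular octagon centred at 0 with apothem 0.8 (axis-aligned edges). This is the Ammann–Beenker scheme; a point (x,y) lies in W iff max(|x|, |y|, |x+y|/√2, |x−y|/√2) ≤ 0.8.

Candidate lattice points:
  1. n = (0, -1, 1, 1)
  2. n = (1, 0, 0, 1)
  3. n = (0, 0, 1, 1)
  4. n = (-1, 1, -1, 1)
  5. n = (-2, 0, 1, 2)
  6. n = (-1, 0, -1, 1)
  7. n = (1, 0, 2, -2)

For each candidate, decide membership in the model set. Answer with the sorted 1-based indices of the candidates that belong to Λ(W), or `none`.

3, 5

With ζ = e^{iπ/4} the internal vectors are ζ^0,ζ^3,ζ^6,ζ^9.
candidate 1: n = (0, -1, 1, 1) → π⊥ ≈ (+1.41421, -1.00000); max(|x|,|y|,|x±y|/√2) = 1.70711 > 0.8 ⇒ ∉ W
candidate 2: n = (1, 0, 0, 1) → π⊥ ≈ (+1.70711, +0.70711); max(|x|,|y|,|x±y|/√2) = 1.70711 > 0.8 ⇒ ∉ W
candidate 3: n = (0, 0, 1, 1) → π⊥ ≈ (+0.70711, -0.29289); max(|x|,|y|,|x±y|/√2) = 0.70711 ≤ 0.8 ⇒ ∈ W
candidate 4: n = (-1, 1, -1, 1) → π⊥ ≈ (-1.00000, +2.41421); max(|x|,|y|,|x±y|/√2) = 2.41421 > 0.8 ⇒ ∉ W
candidate 5: n = (-2, 0, 1, 2) → π⊥ ≈ (-0.58579, +0.41421); max(|x|,|y|,|x±y|/√2) = 0.70711 ≤ 0.8 ⇒ ∈ W
candidate 6: n = (-1, 0, -1, 1) → π⊥ ≈ (-0.29289, +1.70711); max(|x|,|y|,|x±y|/√2) = 1.70711 > 0.8 ⇒ ∉ W
candidate 7: n = (1, 0, 2, -2) → π⊥ ≈ (-0.41421, -3.41421); max(|x|,|y|,|x±y|/√2) = 3.41421 > 0.8 ⇒ ∉ W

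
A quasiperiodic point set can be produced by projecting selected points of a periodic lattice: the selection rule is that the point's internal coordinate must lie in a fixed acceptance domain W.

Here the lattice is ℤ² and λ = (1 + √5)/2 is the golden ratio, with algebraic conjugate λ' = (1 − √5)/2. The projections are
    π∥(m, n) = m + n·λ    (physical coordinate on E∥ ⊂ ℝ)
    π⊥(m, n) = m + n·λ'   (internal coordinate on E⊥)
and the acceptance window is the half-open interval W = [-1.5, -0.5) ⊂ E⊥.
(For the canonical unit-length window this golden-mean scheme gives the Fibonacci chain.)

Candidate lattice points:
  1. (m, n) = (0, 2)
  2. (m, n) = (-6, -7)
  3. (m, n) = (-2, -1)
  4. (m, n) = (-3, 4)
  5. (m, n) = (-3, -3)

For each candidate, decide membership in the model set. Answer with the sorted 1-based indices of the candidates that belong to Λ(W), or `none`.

1, 3, 5

Numerically λ ≈ 1.618034 and λ' = −1/λ ≈ -0.618034.
candidate 1: (m,n)=(0,2) → π∥ = 0+2·λ ≈ 3.236068, π⊥ = 0+2·λ' ≈ -1.236068 ∈ [-1.5, -0.5) ⇒ IN Λ
candidate 2: (m,n)=(-6,-7) → π∥ = -6-7·λ ≈ -17.326238, π⊥ = -6-7·λ' ≈ -1.673762 ∉ [-1.5, -0.5) ⇒ out
candidate 3: (m,n)=(-2,-1) → π∥ = -2-1·λ ≈ -3.618034, π⊥ = -2-1·λ' ≈ -1.381966 ∈ [-1.5, -0.5) ⇒ IN Λ
candidate 4: (m,n)=(-3,4) → π∥ = -3+4·λ ≈ 3.472136, π⊥ = -3+4·λ' ≈ -5.472136 ∉ [-1.5, -0.5) ⇒ out
candidate 5: (m,n)=(-3,-3) → π∥ = -3-3·λ ≈ -7.854102, π⊥ = -3-3·λ' ≈ -1.145898 ∈ [-1.5, -0.5) ⇒ IN Λ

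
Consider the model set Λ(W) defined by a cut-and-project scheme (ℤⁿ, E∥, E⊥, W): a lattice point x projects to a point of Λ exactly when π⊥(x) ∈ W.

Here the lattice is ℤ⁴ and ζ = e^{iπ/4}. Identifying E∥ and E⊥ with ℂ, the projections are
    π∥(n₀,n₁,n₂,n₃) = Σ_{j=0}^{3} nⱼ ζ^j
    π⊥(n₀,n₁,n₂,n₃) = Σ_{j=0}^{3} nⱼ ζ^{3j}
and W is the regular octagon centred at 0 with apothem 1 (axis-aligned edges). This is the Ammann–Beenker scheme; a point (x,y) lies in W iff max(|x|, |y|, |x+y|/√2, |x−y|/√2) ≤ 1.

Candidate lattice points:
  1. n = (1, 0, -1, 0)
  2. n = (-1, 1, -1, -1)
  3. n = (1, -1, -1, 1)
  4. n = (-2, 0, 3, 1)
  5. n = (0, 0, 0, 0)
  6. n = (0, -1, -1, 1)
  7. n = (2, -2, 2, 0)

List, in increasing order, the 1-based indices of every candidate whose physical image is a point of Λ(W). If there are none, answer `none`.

5

Internal map: ζ^{3j} for j=0..3 gives (1,0), (−√2/2,√2/2), (0,−1), (√2/2,√2/2).
#1 (1, 0, -1, 0): internal (1.00000, 1.00000); octagon support 1.41421 vs apothem 1 → ∉ W
#2 (-1, 1, -1, -1): internal (-2.41421, 1.00000); octagon support 2.41421 vs apothem 1 → ∉ W
#3 (1, -1, -1, 1): internal (2.41421, 1.00000); octagon support 2.41421 vs apothem 1 → ∉ W
#4 (-2, 0, 3, 1): internal (-1.29289, -2.29289); octagon support 2.53553 vs apothem 1 → ∉ W
#5 (0, 0, 0, 0): internal (0.00000, 0.00000); octagon support 0.00000 vs apothem 1 → ∈ W
#6 (0, -1, -1, 1): internal (1.41421, 1.00000); octagon support 1.70711 vs apothem 1 → ∉ W
#7 (2, -2, 2, 0): internal (3.41421, -3.41421); octagon support 4.82843 vs apothem 1 → ∉ W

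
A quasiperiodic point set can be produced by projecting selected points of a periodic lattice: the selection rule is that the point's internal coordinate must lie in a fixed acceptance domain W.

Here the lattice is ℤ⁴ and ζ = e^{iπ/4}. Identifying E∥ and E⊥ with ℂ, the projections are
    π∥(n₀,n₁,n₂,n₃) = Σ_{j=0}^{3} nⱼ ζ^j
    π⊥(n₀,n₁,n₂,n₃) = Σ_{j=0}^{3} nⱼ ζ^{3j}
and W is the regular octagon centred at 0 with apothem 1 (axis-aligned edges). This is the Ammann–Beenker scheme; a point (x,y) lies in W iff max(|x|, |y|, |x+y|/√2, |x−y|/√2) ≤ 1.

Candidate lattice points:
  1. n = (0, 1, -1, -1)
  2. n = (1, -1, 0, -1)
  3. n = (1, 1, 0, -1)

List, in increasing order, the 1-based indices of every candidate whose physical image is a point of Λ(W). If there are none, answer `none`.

3

π⊥(n) = n₀ + n₁ζ³ + n₂ζ⁶ + n₃ζ⁹ where ζ = e^{iπ/4}.
#1 (0, 1, -1, -1): internal (-1.4142, 1.0000); octagon support 1.7071 vs apothem 1 → ∉ W
#2 (1, -1, 0, -1): internal (1.0000, -1.4142); octagon support 1.7071 vs apothem 1 → ∉ W
#3 (1, 1, 0, -1): internal (-0.4142, 0.0000); octagon support 0.4142 vs apothem 1 → ∈ W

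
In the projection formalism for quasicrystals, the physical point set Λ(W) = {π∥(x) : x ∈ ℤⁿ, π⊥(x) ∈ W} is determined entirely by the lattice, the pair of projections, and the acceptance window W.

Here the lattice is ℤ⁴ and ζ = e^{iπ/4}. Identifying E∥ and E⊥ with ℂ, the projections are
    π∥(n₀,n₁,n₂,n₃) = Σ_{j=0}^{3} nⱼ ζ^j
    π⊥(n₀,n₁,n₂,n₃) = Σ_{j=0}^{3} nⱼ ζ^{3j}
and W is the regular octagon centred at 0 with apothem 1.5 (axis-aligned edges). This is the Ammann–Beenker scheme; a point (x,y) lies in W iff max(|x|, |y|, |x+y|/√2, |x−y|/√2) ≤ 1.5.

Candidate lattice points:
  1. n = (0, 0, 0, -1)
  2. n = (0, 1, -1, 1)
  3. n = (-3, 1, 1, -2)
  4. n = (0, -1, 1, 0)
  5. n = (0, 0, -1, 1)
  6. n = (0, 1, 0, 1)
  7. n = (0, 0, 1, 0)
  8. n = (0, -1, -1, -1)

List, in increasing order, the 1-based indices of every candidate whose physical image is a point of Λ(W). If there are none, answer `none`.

1, 6, 7, 8

Internal map: ζ^{3j} for j=0..3 gives (1,0), (−√2/2,√2/2), (0,−1), (√2/2,√2/2).
candidate 1: n = (0, 0, 0, -1) → π⊥ ≈ (-0.70711, -0.70711); max(|x|,|y|,|x±y|/√2) = 1.00000 ≤ 1.5 ⇒ ∈ W
candidate 2: n = (0, 1, -1, 1) → π⊥ ≈ (+0.00000, +2.41421); max(|x|,|y|,|x±y|/√2) = 2.41421 > 1.5 ⇒ ∉ W
candidate 3: n = (-3, 1, 1, -2) → π⊥ ≈ (-5.12132, -1.70711); max(|x|,|y|,|x±y|/√2) = 5.12132 > 1.5 ⇒ ∉ W
candidate 4: n = (0, -1, 1, 0) → π⊥ ≈ (+0.70711, -1.70711); max(|x|,|y|,|x±y|/√2) = 1.70711 > 1.5 ⇒ ∉ W
candidate 5: n = (0, 0, -1, 1) → π⊥ ≈ (+0.70711, +1.70711); max(|x|,|y|,|x±y|/√2) = 1.70711 > 1.5 ⇒ ∉ W
candidate 6: n = (0, 1, 0, 1) → π⊥ ≈ (+0.00000, +1.41421); max(|x|,|y|,|x±y|/√2) = 1.41421 ≤ 1.5 ⇒ ∈ W
candidate 7: n = (0, 0, 1, 0) → π⊥ ≈ (+0.00000, -1.00000); max(|x|,|y|,|x±y|/√2) = 1.00000 ≤ 1.5 ⇒ ∈ W
candidate 8: n = (0, -1, -1, -1) → π⊥ ≈ (+0.00000, -0.41421); max(|x|,|y|,|x±y|/√2) = 0.41421 ≤ 1.5 ⇒ ∈ W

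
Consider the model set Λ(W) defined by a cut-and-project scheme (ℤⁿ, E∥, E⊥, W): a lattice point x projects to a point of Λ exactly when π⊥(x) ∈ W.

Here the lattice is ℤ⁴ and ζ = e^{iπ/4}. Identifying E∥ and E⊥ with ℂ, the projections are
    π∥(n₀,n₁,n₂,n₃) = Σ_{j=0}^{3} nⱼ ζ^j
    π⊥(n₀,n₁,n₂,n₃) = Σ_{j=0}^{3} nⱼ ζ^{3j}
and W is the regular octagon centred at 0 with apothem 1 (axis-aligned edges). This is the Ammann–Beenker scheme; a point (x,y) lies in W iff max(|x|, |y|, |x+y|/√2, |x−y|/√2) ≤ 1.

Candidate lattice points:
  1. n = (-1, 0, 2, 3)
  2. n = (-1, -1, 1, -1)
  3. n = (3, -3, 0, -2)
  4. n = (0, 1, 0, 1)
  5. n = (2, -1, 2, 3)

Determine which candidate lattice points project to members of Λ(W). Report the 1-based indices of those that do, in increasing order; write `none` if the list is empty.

π⊥(n) = n₀ + n₁ζ³ + n₂ζ⁶ + n₃ζ⁹ where ζ = e^{iπ/4}.
#1 (-1, 0, 2, 3): internal (1.1213, 0.1213); octagon support 1.1213 vs apothem 1 → ∉ W
#2 (-1, -1, 1, -1): internal (-1.0000, -2.4142); octagon support 2.4142 vs apothem 1 → ∉ W
#3 (3, -3, 0, -2): internal (3.7071, -3.5355); octagon support 5.1213 vs apothem 1 → ∉ W
#4 (0, 1, 0, 1): internal (0.0000, 1.4142); octagon support 1.4142 vs apothem 1 → ∉ W
#5 (2, -1, 2, 3): internal (4.8284, -0.5858); octagon support 4.8284 vs apothem 1 → ∉ W

none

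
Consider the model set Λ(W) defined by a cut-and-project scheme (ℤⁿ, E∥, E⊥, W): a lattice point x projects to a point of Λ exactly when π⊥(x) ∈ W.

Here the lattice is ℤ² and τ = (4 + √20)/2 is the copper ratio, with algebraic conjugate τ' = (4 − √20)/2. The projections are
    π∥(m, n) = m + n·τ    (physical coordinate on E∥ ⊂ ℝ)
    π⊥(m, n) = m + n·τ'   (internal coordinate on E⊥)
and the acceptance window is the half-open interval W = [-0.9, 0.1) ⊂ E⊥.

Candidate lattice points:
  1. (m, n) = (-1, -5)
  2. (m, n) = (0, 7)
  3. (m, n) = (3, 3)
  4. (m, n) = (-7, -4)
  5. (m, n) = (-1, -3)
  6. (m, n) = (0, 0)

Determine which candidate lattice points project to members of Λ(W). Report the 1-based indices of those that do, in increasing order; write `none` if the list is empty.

5, 6

Numerically τ ≈ 4.2361 and τ' = −1/τ ≈ -0.2361.
#1 (-1,-5): internal coord -1 + (-5)·τ' = +0.1803; +0.1803 ∉ [-0.9, 0.1) → out
#2 (0,7): internal coord 0 + (7)·τ' = -1.6525; -1.6525 ∉ [-0.9, 0.1) → out
#3 (3,3): internal coord 3 + (3)·τ' = +2.2918; +2.2918 ∉ [-0.9, 0.1) → out
#4 (-7,-4): internal coord -7 + (-4)·τ' = -6.0557; -6.0557 ∉ [-0.9, 0.1) → out
#5 (-1,-3): internal coord -1 + (-3)·τ' = -0.2918; -0.2918 ∈ [-0.9, 0.1) → IN Λ
#6 (0,0): internal coord 0 + (0)·τ' = +0.0000; +0.0000 ∈ [-0.9, 0.1) → IN Λ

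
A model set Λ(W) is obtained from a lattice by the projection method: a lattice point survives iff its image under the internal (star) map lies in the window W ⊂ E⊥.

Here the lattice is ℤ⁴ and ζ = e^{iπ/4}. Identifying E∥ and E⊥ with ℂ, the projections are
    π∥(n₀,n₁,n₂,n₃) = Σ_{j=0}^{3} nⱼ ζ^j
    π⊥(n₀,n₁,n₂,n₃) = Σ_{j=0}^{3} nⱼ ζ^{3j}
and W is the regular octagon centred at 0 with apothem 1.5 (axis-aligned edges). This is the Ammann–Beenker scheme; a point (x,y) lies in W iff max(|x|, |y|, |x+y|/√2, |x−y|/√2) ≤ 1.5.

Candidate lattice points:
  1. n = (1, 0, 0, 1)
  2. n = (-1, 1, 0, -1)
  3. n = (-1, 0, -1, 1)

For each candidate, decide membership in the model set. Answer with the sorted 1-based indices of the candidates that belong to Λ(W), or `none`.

none

π⊥(n) = n₀ + n₁ζ³ + n₂ζ⁶ + n₃ζ⁹ where ζ = e^{iπ/4}.
#1 (1, 0, 0, 1): internal (1.707107, 0.707107); octagon support 1.707107 vs apothem 1.5 → ∉ W
#2 (-1, 1, 0, -1): internal (-2.414214, 0.000000); octagon support 2.414214 vs apothem 1.5 → ∉ W
#3 (-1, 0, -1, 1): internal (-0.292893, 1.707107); octagon support 1.707107 vs apothem 1.5 → ∉ W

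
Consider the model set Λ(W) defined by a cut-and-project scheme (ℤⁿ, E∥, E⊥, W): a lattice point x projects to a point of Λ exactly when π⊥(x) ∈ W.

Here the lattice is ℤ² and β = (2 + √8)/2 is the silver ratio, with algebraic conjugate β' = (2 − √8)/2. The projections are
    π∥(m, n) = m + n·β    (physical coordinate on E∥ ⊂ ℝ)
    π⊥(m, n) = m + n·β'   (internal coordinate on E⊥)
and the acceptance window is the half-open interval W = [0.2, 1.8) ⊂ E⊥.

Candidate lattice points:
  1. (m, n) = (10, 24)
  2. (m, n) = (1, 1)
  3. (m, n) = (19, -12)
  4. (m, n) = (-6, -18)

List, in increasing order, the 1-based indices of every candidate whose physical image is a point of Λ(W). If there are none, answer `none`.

Numerically β ≈ 2.41421 and β' = −1/β ≈ -0.41421.
[1] lift (10,24): star map gives 0.05887; window check 0.2 ≤ 0.05887 < 1.8 is false → out
[2] lift (1,1): star map gives 0.58579; window check 0.2 ≤ 0.58579 < 1.8 is true → IN Λ
[3] lift (19,-12): star map gives 23.97056; window check 0.2 ≤ 23.97056 < 1.8 is false → out
[4] lift (-6,-18): star map gives 1.45584; window check 0.2 ≤ 1.45584 < 1.8 is true → IN Λ

2, 4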